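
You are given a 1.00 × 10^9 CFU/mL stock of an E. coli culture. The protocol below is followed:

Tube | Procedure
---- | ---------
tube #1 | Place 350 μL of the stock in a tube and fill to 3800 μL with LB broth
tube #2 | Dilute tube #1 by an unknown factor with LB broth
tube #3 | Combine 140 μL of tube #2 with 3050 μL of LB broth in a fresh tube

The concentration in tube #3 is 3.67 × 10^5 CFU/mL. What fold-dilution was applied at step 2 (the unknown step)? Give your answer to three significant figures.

11.0-fold

Step 1: 350 μL brought to 3800 μL → factor 3800/350 = 10.857
Step 2: unknown factor x
Step 3: 140 μL + 3050 μL = 3190 μL total → factor 3190/140 = 22.786
Product of known-step factors = 247.39
Overall factor = 1.00 × 10^9 CFU/mL / (3.67 × 10^5 CFU/mL) = 2724.8
x = 2724.8 / 247.39 = 11.0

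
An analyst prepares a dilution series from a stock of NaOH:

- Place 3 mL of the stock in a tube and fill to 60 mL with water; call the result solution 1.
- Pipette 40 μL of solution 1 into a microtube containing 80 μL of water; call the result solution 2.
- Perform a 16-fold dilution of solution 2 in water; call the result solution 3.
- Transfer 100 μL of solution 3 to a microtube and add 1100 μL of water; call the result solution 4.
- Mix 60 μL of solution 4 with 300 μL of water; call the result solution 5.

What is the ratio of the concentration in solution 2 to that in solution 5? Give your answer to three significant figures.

1.15 × 10^3

Step 1: 3 mL brought to 60 mL → factor 60/3 = 20
Step 2: 40 μL + 80 μL = 120 μL total → factor 120/40 = 3
Step 3: 16-fold → factor 16
Step 4: 100 μL + 1100 μL = 1200 μL total → factor 1200/100 = 12
Step 5: 60 μL + 300 μL = 360 μL total → factor 360/60 = 6
Dilution factor to solution 2 = 60; to solution 5 = 69120
[solution 2]/[solution 5] = (factor to solution 5)/(factor to solution 2) = 69120/60 = 1.15 × 10^3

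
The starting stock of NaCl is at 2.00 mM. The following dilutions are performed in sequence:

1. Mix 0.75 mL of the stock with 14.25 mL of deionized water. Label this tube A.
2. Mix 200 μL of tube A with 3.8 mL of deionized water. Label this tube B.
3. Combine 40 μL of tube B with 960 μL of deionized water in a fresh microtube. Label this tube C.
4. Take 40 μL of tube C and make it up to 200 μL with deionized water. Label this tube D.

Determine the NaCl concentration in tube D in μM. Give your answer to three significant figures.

0.0400 μM

Step 1: 0.75 mL + 14.25 mL = 15 mL total → factor 15/0.75 = 20
Step 2: 200 μL + 3.8 mL = 4000 μL total → factor 4000/200 = 20
Step 3: 40 μL + 960 μL = 1000 μL total → factor 1000/40 = 25
Step 4: 40 μL brought to 200 μL → factor 200/40 = 5
Overall dilution factor = 20 × 20 × 25 × 5 = 50000
Final = 2.00 mM / 50000 = 4.000 × 10^-5 mM = 0.0400 μM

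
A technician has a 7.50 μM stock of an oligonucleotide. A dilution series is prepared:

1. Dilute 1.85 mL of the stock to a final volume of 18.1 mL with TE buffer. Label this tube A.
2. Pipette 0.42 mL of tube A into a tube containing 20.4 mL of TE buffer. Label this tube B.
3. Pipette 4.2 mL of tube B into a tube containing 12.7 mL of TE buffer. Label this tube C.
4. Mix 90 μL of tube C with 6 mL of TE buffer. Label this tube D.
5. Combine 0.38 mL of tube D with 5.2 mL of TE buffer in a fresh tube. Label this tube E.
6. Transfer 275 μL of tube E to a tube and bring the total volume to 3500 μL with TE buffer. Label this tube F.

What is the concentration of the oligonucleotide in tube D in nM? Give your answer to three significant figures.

0.0568 nM

Step 1: 1.85 mL brought to 18.1 mL → factor 18.1/1.85 = 9.7838
Step 2: 0.42 mL + 20.4 mL = 20.82 mL total → factor 20.82/0.42 = 49.571
Step 3: 4.2 mL + 12.7 mL = 16.9 mL total → factor 16.9/4.2 = 4.0238
Step 4: 90 μL + 6 mL = 6090 μL total → factor 6090/90 = 67.667
Dilution factor through tube D = 9.7838 × 49.571 × 4.0238 × 67.667 = 1.3205 × 10^5
[tube D] = 7.50 μM / 1.3205 × 10^5 = 5.680 × 10^-5 μM = 0.0568 nM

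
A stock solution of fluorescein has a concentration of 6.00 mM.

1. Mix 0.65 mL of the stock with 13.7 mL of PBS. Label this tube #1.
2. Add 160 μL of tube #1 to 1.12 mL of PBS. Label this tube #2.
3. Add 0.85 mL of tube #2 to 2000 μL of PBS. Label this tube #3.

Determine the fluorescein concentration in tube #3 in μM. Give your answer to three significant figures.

10.1 μM

Step 1: 0.65 mL + 13.7 mL = 14.35 mL total → factor 14.35/0.65 = 22.077
Step 2: 160 μL + 1.12 mL = 1280 μL total → factor 1280/160 = 8
Step 3: 0.85 mL + 2000 μL = 2.85 mL total → factor 2.85/0.85 = 3.3529
Overall dilution factor = 22.077 × 8 × 3.3529 = 592.18
Final = 6.00 mM / 592.18 = 0.01013 mM = 10.1 μM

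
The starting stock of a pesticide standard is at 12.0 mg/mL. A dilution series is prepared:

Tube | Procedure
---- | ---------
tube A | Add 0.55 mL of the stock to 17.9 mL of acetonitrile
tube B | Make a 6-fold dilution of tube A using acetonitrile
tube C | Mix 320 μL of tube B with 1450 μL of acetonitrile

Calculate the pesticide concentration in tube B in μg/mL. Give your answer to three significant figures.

59.6 μg/mL

Step 1: 0.55 mL + 17.9 mL = 18.45 mL total → factor 18.45/0.55 = 33.545
Step 2: 6-fold → factor 6
Dilution factor through tube B = 33.545 × 6 = 201.27
[tube B] = 12.0 mg/mL / 201.27 = 0.05962 mg/mL = 59.6 μg/mL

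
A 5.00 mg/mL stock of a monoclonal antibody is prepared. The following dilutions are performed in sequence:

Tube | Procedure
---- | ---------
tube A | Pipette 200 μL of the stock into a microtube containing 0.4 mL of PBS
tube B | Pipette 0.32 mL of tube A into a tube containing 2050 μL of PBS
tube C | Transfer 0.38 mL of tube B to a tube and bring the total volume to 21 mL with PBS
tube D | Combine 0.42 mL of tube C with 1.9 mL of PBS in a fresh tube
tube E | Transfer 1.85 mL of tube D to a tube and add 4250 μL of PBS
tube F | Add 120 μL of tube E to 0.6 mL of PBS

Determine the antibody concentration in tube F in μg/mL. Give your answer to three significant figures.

0.0373 μg/mL

Step 1: 200 μL + 0.4 mL = 600 μL total → factor 600/200 = 3
Step 2: 0.32 mL + 2050 μL = 2.37 mL total → factor 2.37/0.32 = 7.4062
Step 3: 0.38 mL brought to 21 mL → factor 21/0.38 = 55.263
Step 4: 0.42 mL + 1.9 mL = 2.32 mL total → factor 2.32/0.42 = 5.5238
Step 5: 1.85 mL + 4250 μL = 6.1 mL total → factor 6.1/1.85 = 3.2973
Step 6: 120 μL + 0.6 mL = 720 μL total → factor 720/120 = 6
Overall dilution factor = 3 × 7.4062 × 55.263 × 5.5238 × 3.2973 × 6 = 1.3418 × 10^5
Final = 5.00 mg/mL / 1.3418 × 10^5 = 3.726 × 10^-5 mg/mL = 0.0373 μg/mL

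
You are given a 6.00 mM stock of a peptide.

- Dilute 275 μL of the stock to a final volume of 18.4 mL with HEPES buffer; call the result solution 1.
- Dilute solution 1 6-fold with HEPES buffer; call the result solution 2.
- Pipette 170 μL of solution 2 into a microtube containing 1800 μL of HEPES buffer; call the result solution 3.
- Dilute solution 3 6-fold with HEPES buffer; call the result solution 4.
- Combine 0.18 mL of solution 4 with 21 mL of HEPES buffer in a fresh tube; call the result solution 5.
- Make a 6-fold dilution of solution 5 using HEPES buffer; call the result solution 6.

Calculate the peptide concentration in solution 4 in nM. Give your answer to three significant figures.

Step 1: 275 μL brought to 18.4 mL → factor 18400/275 = 66.909
Step 2: 6-fold → factor 6
Step 3: 170 μL + 1800 μL = 1970 μL total → factor 1970/170 = 11.588
Step 4: 6-fold → factor 6
Dilution factor through solution 4 = 66.909 × 6 × 11.588 × 6 = 27913
[solution 4] = 6.00 mM / 27913 = 0.0002150 mM = 215 nM

215 nM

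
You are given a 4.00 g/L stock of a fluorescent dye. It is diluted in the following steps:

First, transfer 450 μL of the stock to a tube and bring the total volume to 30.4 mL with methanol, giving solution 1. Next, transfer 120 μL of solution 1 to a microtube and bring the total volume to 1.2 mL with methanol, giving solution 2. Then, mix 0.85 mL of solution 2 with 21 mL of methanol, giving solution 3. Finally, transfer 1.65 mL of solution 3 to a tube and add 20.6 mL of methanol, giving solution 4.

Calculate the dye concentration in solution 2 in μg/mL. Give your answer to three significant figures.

Step 1: 450 μL brought to 30.4 mL → factor 30400/450 = 67.556
Step 2: 120 μL brought to 1.2 mL → factor 1200/120 = 10
Dilution factor through solution 2 = 67.556 × 10 = 675.56
[solution 2] = 4.00 g/L / 675.56 = 0.005921 g/L = 5.92 μg/mL

5.92 μg/mL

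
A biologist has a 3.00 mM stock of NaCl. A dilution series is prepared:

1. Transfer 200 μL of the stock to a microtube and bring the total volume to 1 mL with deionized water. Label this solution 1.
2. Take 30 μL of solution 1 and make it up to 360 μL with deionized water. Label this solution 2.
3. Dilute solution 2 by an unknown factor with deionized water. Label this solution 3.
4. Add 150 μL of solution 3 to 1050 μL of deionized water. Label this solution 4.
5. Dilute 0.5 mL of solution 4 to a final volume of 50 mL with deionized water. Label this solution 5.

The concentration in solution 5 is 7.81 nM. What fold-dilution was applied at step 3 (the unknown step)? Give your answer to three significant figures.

8.00-fold

Step 1: 200 μL brought to 1 mL → factor 1000/200 = 5
Step 2: 30 μL brought to 360 μL → factor 360/30 = 12
Step 3: unknown factor x
Step 4: 150 μL + 1050 μL = 1200 μL total → factor 1200/150 = 8
Step 5: 0.5 mL brought to 50 mL → factor 50/0.5 = 100
Product of known-step factors = 48000
Overall factor = 3.00 mM / (7.81 nM) = 3.8412 × 10^5
x = 3.8412 × 10^5 / 48000 = 8.00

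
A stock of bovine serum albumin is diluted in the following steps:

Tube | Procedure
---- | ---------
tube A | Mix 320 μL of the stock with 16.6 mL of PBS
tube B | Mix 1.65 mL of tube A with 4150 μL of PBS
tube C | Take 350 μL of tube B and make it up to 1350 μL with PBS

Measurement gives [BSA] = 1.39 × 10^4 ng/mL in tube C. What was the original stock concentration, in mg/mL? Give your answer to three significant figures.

Step 1: 320 μL + 16.6 mL = 16920 μL total → factor 16920/320 = 52.875
Step 2: 1.65 mL + 4150 μL = 5.8 mL total → factor 5.8/1.65 = 3.5152
Step 3: 350 μL brought to 1350 μL → factor 1350/350 = 3.8571
Overall dilution factor = 52.875 × 3.5152 × 3.8571 = 716.9
Stock = 1.39 × 10^4 ng/mL × 716.9 = 9.965 × 10^6 ng/mL = 9.96 mg/mL

9.96 mg/mL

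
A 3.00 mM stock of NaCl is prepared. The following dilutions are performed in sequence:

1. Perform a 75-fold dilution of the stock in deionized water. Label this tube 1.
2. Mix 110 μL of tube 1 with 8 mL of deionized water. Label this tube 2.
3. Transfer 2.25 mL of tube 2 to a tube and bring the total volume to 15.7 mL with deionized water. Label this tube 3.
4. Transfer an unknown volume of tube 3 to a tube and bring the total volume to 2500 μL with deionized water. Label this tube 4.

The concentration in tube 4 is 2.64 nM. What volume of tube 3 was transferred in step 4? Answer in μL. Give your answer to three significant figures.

84.9 μL

Step 1: 75-fold → factor 75
Step 2: 110 μL + 8 mL = 8110 μL total → factor 8110/110 = 73.727
Step 3: 2.25 mL brought to 15.7 mL → factor 15.7/2.25 = 6.9778
Step 4: v brought to 2500 μL → factor = 2500 μL/v
Product of known-step factors = 38584
Overall factor = 3.00 mM / (2.64 nM) = 1.1364 × 10^6
Step-4 factor = 1.1364 × 10^6 / 38584 = 29.452
v = 2500 μL / 29.452 = 84.9 μL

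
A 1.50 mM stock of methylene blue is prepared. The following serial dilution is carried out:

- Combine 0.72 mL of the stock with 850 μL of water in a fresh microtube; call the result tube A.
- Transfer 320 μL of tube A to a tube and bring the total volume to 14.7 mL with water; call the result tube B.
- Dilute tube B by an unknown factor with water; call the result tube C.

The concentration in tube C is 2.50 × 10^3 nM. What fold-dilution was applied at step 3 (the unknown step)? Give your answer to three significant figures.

Step 1: 0.72 mL + 850 μL = 1.57 mL total → factor 1.57/0.72 = 2.1806
Step 2: 320 μL brought to 14.7 mL → factor 14700/320 = 45.938
Step 3: unknown factor x
Product of known-step factors = 100.17
Overall factor = 1.50 mM / (2.50 × 10^3 nM) = 600
x = 600 / 100.17 = 5.99

5.99-fold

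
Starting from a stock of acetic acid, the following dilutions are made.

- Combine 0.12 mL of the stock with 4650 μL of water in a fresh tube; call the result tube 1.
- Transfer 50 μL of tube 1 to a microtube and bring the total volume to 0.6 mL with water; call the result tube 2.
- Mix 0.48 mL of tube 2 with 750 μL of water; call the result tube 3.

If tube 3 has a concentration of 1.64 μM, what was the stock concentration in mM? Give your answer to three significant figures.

2.00 mM

Step 1: 0.12 mL + 4650 μL = 4.77 mL total → factor 4.77/0.12 = 39.75
Step 2: 50 μL brought to 0.6 mL → factor 600/50 = 12
Step 3: 0.48 mL + 750 μL = 1.23 mL total → factor 1.23/0.48 = 2.5625
Overall dilution factor = 39.75 × 12 × 2.5625 = 1222.3
Stock = 1.64 μM × 1222.3 = 2005 μM = 2.00 mM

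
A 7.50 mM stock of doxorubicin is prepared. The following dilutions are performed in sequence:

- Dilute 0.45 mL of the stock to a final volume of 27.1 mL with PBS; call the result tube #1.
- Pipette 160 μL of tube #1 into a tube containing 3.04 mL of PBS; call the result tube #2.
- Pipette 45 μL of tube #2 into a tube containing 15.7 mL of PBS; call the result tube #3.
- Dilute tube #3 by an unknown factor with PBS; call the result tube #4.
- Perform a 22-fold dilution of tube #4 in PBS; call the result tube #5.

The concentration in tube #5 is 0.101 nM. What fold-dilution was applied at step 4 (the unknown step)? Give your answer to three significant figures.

8.01-fold

Step 1: 0.45 mL brought to 27.1 mL → factor 27.1/0.45 = 60.222
Step 2: 160 μL + 3.04 mL = 3200 μL total → factor 3200/160 = 20
Step 3: 45 μL + 15.7 mL = 15745 μL total → factor 15745/45 = 349.89
Step 4: unknown factor x
Step 5: 22-fold → factor 22
Product of known-step factors = 9.2713 × 10^6
Overall factor = 7.50 mM / (0.101 nM) = 7.4257 × 10^7
x = 7.4257 × 10^7 / 9.2713 × 10^6 = 8.01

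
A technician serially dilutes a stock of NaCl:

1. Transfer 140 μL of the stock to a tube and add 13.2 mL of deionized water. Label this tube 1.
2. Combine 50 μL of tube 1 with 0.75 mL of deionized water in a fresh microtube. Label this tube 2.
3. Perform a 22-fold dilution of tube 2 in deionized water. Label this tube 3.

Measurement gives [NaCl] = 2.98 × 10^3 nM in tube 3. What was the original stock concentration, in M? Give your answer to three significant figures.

Step 1: 140 μL + 13.2 mL = 13340 μL total → factor 13340/140 = 95.286
Step 2: 50 μL + 0.75 mL = 800 μL total → factor 800/50 = 16
Step 3: 22-fold → factor 22
Overall dilution factor = 95.286 × 16 × 22 = 33541
Stock = 2.98 × 10^3 nM × 33541 = 9.995 × 10^7 nM = 0.100 M

0.100 M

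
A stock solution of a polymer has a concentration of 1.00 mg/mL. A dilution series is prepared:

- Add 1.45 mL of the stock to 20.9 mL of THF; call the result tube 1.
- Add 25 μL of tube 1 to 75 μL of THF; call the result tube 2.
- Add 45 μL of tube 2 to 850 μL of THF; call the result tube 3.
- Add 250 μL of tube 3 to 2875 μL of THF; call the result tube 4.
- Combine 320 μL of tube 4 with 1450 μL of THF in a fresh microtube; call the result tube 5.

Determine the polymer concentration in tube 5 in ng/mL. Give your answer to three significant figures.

Step 1: 1.45 mL + 20.9 mL = 22.35 mL total → factor 22.35/1.45 = 15.414
Step 2: 25 μL + 75 μL = 100 μL total → factor 100/25 = 4
Step 3: 45 μL + 850 μL = 895 μL total → factor 895/45 = 19.889
Step 4: 250 μL + 2875 μL = 3125 μL total → factor 3125/250 = 12.5
Step 5: 320 μL + 1450 μL = 1770 μL total → factor 1770/320 = 5.5312
Overall dilution factor = 15.414 × 4 × 19.889 × 12.5 × 5.5312 = 84784
Final = 1.00 mg/mL / 84784 = 1.179 × 10^-5 mg/mL = 11.8 ng/mL

11.8 ng/mL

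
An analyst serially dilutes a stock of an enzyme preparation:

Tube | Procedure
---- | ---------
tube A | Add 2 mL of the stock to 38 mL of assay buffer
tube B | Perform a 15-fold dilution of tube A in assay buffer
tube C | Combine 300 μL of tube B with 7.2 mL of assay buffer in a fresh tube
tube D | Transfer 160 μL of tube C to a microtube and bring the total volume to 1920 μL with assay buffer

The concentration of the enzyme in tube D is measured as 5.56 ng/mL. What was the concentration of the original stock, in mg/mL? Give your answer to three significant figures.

0.500 mg/mL

Step 1: 2 mL + 38 mL = 40 mL total → factor 40/2 = 20
Step 2: 15-fold → factor 15
Step 3: 300 μL + 7.2 mL = 7500 μL total → factor 7500/300 = 25
Step 4: 160 μL brought to 1920 μL → factor 1920/160 = 12
Overall dilution factor = 20 × 15 × 25 × 12 = 90000
Stock = 5.56 ng/mL × 90000 = 5.004 × 10^5 ng/mL = 0.500 mg/mL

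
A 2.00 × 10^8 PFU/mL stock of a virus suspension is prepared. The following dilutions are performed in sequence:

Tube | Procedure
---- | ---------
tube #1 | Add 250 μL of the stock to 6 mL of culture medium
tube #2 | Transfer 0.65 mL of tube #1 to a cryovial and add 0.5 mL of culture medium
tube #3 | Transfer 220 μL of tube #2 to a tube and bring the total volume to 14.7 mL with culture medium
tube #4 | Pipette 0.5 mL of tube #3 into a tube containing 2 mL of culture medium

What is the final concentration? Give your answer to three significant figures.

Step 1: 250 μL + 6 mL = 6250 μL total → factor 6250/250 = 25
Step 2: 0.65 mL + 0.5 mL = 1.15 mL total → factor 1.15/0.65 = 1.7692
Step 3: 220 μL brought to 14.7 mL → factor 14700/220 = 66.818
Step 4: 0.5 mL + 2 mL = 2.5 mL total → factor 2.5/0.5 = 5
Overall dilution factor = 25 × 1.7692 × 66.818 × 5 = 14777
Final = 2.00 × 10^8 PFU/mL / 14777 = 1.35 × 10^4 PFU/mL

1.35 × 10^4 PFU/mL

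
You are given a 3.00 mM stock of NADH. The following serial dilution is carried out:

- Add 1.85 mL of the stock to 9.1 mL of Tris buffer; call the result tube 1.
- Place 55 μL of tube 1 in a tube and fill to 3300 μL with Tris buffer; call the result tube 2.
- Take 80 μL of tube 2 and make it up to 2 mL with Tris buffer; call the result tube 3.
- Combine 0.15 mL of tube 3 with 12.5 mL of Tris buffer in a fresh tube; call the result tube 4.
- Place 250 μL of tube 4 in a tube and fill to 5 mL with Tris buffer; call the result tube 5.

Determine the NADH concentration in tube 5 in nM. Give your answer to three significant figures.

Step 1: 1.85 mL + 9.1 mL = 10.95 mL total → factor 10.95/1.85 = 5.9189
Step 2: 55 μL brought to 3300 μL → factor 3300/55 = 60
Step 3: 80 μL brought to 2 mL → factor 2000/80 = 25
Step 4: 0.15 mL + 12.5 mL = 12.65 mL total → factor 12.65/0.15 = 84.333
Step 5: 250 μL brought to 5 mL → factor 5000/250 = 20
Overall dilution factor = 5.9189 × 60 × 25 × 84.333 × 20 = 1.4975 × 10^7
Final = 3.00 mM / 1.4975 × 10^7 = 2.003 × 10^-7 mM = 0.200 nM

0.200 nM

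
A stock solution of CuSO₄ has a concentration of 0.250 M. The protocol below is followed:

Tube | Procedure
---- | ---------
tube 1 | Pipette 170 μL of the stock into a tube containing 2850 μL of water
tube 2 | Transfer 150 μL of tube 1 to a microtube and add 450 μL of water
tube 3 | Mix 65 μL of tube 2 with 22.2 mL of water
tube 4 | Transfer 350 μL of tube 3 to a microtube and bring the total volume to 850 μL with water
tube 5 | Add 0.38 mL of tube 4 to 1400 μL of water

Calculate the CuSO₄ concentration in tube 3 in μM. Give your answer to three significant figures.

Step 1: 170 μL + 2850 μL = 3020 μL total → factor 3020/170 = 17.765
Step 2: 150 μL + 450 μL = 600 μL total → factor 600/150 = 4
Step 3: 65 μL + 22.2 mL = 22265 μL total → factor 22265/65 = 342.54
Dilution factor through tube 3 = 17.765 × 4 × 342.54 = 24340
[tube 3] = 0.250 M / 24340 = 1.027 × 10^-5 M = 10.3 μM

10.3 μM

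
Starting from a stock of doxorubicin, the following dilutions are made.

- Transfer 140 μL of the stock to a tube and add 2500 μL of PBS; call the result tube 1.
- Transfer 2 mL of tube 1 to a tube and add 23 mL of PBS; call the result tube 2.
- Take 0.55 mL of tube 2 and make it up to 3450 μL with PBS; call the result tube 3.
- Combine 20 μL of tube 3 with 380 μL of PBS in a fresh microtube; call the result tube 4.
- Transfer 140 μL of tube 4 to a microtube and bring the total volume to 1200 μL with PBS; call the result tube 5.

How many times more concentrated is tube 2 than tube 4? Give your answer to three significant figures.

125

Step 1: 140 μL + 2500 μL = 2640 μL total → factor 2640/140 = 18.857
Step 2: 2 mL + 23 mL = 25 mL total → factor 25/2 = 12.5
Step 3: 0.55 mL brought to 3450 μL → factor 3.45/0.55 = 6.2727
Step 4: 20 μL + 380 μL = 400 μL total → factor 400/20 = 20
Dilution factor to tube 2 = 235.71; to tube 4 = 29571
[tube 2]/[tube 4] = (factor to tube 4)/(factor to tube 2) = 29571/235.71 = 125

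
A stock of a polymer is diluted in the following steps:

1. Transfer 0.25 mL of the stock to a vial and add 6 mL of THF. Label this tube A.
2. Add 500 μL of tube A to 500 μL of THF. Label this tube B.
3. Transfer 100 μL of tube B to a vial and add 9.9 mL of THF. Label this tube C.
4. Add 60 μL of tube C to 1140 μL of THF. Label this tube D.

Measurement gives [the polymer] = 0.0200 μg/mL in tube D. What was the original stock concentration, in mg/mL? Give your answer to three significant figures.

2.00 mg/mL

Step 1: 0.25 mL + 6 mL = 6.25 mL total → factor 6.25/0.25 = 25
Step 2: 500 μL + 500 μL = 1000 μL total → factor 1000/500 = 2
Step 3: 100 μL + 9.9 mL = 10000 μL total → factor 10000/100 = 100
Step 4: 60 μL + 1140 μL = 1200 μL total → factor 1200/60 = 20
Overall dilution factor = 25 × 2 × 100 × 20 = 1 × 10^5
Stock = 0.0200 μg/mL × 1 × 10^5 = 2000 μg/mL = 2.00 mg/mL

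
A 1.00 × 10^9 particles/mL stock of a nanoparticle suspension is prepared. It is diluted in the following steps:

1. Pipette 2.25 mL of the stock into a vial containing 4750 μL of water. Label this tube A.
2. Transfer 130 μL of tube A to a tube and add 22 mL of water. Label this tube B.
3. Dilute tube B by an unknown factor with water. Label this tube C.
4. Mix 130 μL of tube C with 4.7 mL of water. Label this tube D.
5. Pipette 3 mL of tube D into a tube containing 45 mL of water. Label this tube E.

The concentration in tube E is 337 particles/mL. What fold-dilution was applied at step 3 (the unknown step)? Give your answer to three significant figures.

9.43-fold

Step 1: 2.25 mL + 4750 μL = 7 mL total → factor 7/2.25 = 3.1111
Step 2: 130 μL + 22 mL = 22130 μL total → factor 22130/130 = 170.23
Step 3: unknown factor x
Step 4: 130 μL + 4.7 mL = 4830 μL total → factor 4830/130 = 37.154
Step 5: 3 mL + 45 mL = 48 mL total → factor 48/3 = 16
Product of known-step factors = 3.1483 × 10^5
Overall factor = 1.00 × 10^9 particles/mL / (337 particles/mL) = 2.9674 × 10^6
x = 2.9674 × 10^6 / 3.1483 × 10^5 = 9.43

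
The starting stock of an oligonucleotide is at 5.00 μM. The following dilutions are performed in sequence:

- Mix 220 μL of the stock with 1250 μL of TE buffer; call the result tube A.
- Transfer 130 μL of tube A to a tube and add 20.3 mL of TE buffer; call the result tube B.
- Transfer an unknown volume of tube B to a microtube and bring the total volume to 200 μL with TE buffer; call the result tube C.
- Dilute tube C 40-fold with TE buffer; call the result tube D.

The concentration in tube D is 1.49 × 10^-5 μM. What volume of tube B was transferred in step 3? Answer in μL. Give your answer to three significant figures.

25.0 μL

Step 1: 220 μL + 1250 μL = 1470 μL total → factor 1470/220 = 6.6818
Step 2: 130 μL + 20.3 mL = 20430 μL total → factor 20430/130 = 157.15
Step 3: v brought to 200 μL → factor = 200 μL/v
Step 4: 40-fold → factor 40
Product of known-step factors = 42003
Overall factor = 5.00 μM / (1.49 × 10^-5 μM) = 3.3557 × 10^5
Step-3 factor = 3.3557 × 10^5 / 42003 = 7.9892
v = 200 μL / 7.9892 = 25.0 μL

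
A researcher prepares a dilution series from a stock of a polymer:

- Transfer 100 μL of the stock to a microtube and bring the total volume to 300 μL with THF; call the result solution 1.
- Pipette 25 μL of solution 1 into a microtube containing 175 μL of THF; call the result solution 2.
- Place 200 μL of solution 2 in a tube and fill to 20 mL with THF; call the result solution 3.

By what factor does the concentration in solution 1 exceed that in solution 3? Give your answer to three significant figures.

800

Step 1: 100 μL brought to 300 μL → factor 300/100 = 3
Step 2: 25 μL + 175 μL = 200 μL total → factor 200/25 = 8
Step 3: 200 μL brought to 20 mL → factor 20000/200 = 100
Dilution factor to solution 1 = 3; to solution 3 = 2400
[solution 1]/[solution 3] = (factor to solution 3)/(factor to solution 1) = 2400/3 = 800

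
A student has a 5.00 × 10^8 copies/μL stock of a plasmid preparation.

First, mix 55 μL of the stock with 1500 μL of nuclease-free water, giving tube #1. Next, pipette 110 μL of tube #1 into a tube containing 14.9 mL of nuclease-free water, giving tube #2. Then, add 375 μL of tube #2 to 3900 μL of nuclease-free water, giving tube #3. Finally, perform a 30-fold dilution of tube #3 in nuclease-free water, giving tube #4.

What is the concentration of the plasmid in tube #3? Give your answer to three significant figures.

Step 1: 55 μL + 1500 μL = 1555 μL total → factor 1555/55 = 28.273
Step 2: 110 μL + 14.9 mL = 15010 μL total → factor 15010/110 = 136.45
Step 3: 375 μL + 3900 μL = 4275 μL total → factor 4275/375 = 11.4
Dilution factor through tube #3 = 28.273 × 136.45 × 11.4 = 43981
[tube #3] = 5.00 × 10^8 copies/μL / 43981 = 1.14 × 10^4 copies/μL

1.14 × 10^4 copies/μL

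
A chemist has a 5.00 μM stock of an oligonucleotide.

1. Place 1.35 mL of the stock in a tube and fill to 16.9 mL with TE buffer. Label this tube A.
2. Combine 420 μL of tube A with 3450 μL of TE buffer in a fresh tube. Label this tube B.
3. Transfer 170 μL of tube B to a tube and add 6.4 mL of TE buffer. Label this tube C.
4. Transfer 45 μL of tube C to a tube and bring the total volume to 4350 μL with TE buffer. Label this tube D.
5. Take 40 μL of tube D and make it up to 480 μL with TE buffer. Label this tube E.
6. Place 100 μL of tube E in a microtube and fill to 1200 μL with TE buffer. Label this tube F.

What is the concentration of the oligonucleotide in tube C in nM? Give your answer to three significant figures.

Step 1: 1.35 mL brought to 16.9 mL → factor 16.9/1.35 = 12.519
Step 2: 420 μL + 3450 μL = 3870 μL total → factor 3870/420 = 9.2143
Step 3: 170 μL + 6.4 mL = 6570 μL total → factor 6570/170 = 38.647
Dilution factor through tube C = 12.519 × 9.2143 × 38.647 = 4457.9
[tube C] = 5.00 μM / 4457.9 = 0.001122 μM = 1.12 nM

1.12 nM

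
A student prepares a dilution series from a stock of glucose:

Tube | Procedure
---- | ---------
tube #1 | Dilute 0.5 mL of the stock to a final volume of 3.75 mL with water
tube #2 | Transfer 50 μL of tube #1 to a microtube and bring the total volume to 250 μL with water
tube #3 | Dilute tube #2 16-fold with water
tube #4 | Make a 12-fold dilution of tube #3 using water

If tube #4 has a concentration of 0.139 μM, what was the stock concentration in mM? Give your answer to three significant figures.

1.00 mM

Step 1: 0.5 mL brought to 3.75 mL → factor 3.75/0.5 = 7.5
Step 2: 50 μL brought to 250 μL → factor 250/50 = 5
Step 3: 16-fold → factor 16
Step 4: 12-fold → factor 12
Overall dilution factor = 7.5 × 5 × 16 × 12 = 7200
Stock = 0.139 μM × 7200 = 1001 μM = 1.00 mM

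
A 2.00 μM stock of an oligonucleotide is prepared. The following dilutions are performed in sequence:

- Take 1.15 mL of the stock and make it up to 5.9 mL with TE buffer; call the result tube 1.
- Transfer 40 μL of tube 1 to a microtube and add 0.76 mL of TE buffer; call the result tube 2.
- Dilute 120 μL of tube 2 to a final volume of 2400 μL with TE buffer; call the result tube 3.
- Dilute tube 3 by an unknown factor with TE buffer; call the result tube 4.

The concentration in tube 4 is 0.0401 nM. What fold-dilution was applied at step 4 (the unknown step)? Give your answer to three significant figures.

Step 1: 1.15 mL brought to 5.9 mL → factor 5.9/1.15 = 5.1304
Step 2: 40 μL + 0.76 mL = 800 μL total → factor 800/40 = 20
Step 3: 120 μL brought to 2400 μL → factor 2400/120 = 20
Step 4: unknown factor x
Product of known-step factors = 2052.2
Overall factor = 2.00 μM / (0.0401 nM) = 49875
x = 49875 / 2052.2 = 24.3

24.3-fold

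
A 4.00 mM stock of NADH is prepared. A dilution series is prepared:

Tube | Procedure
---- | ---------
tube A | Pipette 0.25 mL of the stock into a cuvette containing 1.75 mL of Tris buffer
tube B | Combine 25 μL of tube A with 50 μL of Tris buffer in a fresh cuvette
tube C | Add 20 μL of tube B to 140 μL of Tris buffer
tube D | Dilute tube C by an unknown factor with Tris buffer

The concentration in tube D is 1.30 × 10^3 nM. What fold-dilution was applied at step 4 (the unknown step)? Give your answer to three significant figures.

Step 1: 0.25 mL + 1.75 mL = 2 mL total → factor 2/0.25 = 8
Step 2: 25 μL + 50 μL = 75 μL total → factor 75/25 = 3
Step 3: 20 μL + 140 μL = 160 μL total → factor 160/20 = 8
Step 4: unknown factor x
Product of known-step factors = 192
Overall factor = 4.00 mM / (1.30 × 10^3 nM) = 3076.9
x = 3076.9 / 192 = 16.0

16.0-fold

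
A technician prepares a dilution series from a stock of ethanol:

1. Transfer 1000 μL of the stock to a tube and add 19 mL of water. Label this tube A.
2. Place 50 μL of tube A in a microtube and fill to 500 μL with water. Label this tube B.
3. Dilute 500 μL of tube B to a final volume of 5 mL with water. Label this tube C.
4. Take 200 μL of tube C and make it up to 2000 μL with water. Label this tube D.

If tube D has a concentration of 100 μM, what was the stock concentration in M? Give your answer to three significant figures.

2.00 M

Step 1: 1000 μL + 19 mL = 20000 μL total → factor 20000/1000 = 20
Step 2: 50 μL brought to 500 μL → factor 500/50 = 10
Step 3: 500 μL brought to 5 mL → factor 5000/500 = 10
Step 4: 200 μL brought to 2000 μL → factor 2000/200 = 10
Overall dilution factor = 20 × 10 × 10 × 10 = 20000
Stock = 100 μM × 20000 = 2.000 × 10^6 μM = 2.00 M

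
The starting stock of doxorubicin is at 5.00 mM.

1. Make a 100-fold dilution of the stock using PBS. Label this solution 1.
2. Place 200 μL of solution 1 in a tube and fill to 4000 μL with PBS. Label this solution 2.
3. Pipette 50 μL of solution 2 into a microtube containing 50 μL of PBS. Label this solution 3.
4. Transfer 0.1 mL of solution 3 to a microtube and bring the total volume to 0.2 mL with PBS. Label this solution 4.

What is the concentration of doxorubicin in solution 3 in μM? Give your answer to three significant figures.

1.25 μM

Step 1: 100-fold → factor 100
Step 2: 200 μL brought to 4000 μL → factor 4000/200 = 20
Step 3: 50 μL + 50 μL = 100 μL total → factor 100/50 = 2
Dilution factor through solution 3 = 100 × 20 × 2 = 4000
[solution 3] = 5.00 mM / 4000 = 0.001250 mM = 1.25 μM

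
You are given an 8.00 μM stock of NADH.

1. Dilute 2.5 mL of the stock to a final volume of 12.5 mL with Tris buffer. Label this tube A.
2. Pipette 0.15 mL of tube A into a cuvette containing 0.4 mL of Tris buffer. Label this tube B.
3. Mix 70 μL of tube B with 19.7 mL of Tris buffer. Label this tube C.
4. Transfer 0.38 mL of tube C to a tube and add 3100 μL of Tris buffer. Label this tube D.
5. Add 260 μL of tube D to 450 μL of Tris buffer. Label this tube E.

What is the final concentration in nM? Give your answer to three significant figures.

0.0618 nM

Step 1: 2.5 mL brought to 12.5 mL → factor 12.5/2.5 = 5
Step 2: 0.15 mL + 0.4 mL = 0.55 mL total → factor 0.55/0.15 = 3.6667
Step 3: 70 μL + 19.7 mL = 19770 μL total → factor 19770/70 = 282.43
Step 4: 0.38 mL + 3100 μL = 3.48 mL total → factor 3.48/0.38 = 9.1579
Step 5: 260 μL + 450 μL = 710 μL total → factor 710/260 = 2.7308
Overall dilution factor = 5 × 3.6667 × 282.43 × 9.1579 × 2.7308 = 1.2949 × 10^5
Final = 8.00 μM / 1.2949 × 10^5 = 6.178 × 10^-5 μM = 0.0618 nM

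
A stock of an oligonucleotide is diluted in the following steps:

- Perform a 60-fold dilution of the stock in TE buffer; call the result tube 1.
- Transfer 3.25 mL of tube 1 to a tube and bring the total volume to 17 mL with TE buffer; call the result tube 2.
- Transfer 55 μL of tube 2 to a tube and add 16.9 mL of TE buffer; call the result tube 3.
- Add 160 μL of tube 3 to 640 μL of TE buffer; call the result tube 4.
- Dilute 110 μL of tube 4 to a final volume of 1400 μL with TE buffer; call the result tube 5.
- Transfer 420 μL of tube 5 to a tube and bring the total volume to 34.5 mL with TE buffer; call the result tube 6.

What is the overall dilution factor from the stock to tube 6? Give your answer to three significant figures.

5.06 × 10^8

Step 1: 60-fold → factor 60
Step 2: 3.25 mL brought to 17 mL → factor 17/3.25 = 5.2308
Step 3: 55 μL + 16.9 mL = 16955 μL total → factor 16955/55 = 308.27
Step 4: 160 μL + 640 μL = 800 μL total → factor 800/160 = 5
Step 5: 110 μL brought to 1400 μL → factor 1400/110 = 12.727
Step 6: 420 μL brought to 34.5 mL → factor 34500/420 = 82.143
Overall dilution factor = 60 × 5.2308 × 308.27 × 5 × 12.727 × 82.143 = 5.0574 × 10^8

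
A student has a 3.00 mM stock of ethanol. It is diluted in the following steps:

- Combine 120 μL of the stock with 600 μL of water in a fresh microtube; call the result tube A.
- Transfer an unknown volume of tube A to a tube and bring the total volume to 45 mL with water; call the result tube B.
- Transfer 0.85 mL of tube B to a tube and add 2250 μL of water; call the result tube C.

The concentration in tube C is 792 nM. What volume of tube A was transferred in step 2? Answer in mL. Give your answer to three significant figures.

0.260 mL

Step 1: 120 μL + 600 μL = 720 μL total → factor 720/120 = 6
Step 2: v brought to 45 mL → factor = 45 mL/v
Step 3: 0.85 mL + 2250 μL = 3.1 mL total → factor 3.1/0.85 = 3.6471
Product of known-step factors = 21.882
Overall factor = 3.00 mM / (792 nM) = 3787.9
Step-2 factor = 3787.9 / 21.882 = 173.1
v = 45 mL / 173.1 = 0.260 mL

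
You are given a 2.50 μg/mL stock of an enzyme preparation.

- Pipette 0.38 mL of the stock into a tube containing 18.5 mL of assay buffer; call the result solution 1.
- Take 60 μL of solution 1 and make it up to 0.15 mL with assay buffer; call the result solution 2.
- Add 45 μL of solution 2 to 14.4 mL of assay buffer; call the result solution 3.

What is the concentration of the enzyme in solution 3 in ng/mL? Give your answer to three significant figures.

0.0627 ng/mL

Step 1: 0.38 mL + 18.5 mL = 18.88 mL total → factor 18.88/0.38 = 49.684
Step 2: 60 μL brought to 0.15 mL → factor 150/60 = 2.5
Step 3: 45 μL + 14.4 mL = 14445 μL total → factor 14445/45 = 321
Overall dilution factor = 49.684 × 2.5 × 321 = 39872
Final = 2.50 μg/mL / 39872 = 6.270 × 10^-5 μg/mL = 0.0627 ng/mL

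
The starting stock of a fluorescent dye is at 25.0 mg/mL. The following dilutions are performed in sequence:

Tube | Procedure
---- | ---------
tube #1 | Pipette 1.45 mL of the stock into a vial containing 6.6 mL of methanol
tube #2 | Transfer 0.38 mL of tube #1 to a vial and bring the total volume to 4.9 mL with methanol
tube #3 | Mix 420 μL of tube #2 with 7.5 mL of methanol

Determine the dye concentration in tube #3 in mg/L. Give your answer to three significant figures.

18.5 mg/L

Step 1: 1.45 mL + 6.6 mL = 8.05 mL total → factor 8.05/1.45 = 5.5517
Step 2: 0.38 mL brought to 4.9 mL → factor 4.9/0.38 = 12.895
Step 3: 420 μL + 7.5 mL = 7920 μL total → factor 7920/420 = 18.857
Overall dilution factor = 5.5517 × 12.895 × 18.857 = 1349.9
Final = 25.0 mg/mL / 1349.9 = 0.01852 mg/mL = 18.5 mg/L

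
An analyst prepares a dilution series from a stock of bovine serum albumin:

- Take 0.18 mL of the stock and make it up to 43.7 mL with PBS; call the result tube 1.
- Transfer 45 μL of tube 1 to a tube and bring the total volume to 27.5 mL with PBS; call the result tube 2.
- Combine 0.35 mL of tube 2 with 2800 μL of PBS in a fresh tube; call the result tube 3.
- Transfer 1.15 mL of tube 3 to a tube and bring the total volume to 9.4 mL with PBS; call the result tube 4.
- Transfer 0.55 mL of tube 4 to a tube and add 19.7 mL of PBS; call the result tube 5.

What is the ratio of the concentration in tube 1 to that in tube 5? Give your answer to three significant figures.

Step 1: 0.18 mL brought to 43.7 mL → factor 43.7/0.18 = 242.78
Step 2: 45 μL brought to 27.5 mL → factor 27500/45 = 611.11
Step 3: 0.35 mL + 2800 μL = 3.15 mL total → factor 3.15/0.35 = 9
Step 4: 1.15 mL brought to 9.4 mL → factor 9.4/1.15 = 8.1739
Step 5: 0.55 mL + 19.7 mL = 20.25 mL total → factor 20.25/0.55 = 36.818
Dilution factor to tube 1 = 242.78; to tube 5 = 4.0185 × 10^8
[tube 1]/[tube 5] = (factor to tube 5)/(factor to tube 1) = 4.0185 × 10^8/242.78 = 1.66 × 10^6

1.66 × 10^6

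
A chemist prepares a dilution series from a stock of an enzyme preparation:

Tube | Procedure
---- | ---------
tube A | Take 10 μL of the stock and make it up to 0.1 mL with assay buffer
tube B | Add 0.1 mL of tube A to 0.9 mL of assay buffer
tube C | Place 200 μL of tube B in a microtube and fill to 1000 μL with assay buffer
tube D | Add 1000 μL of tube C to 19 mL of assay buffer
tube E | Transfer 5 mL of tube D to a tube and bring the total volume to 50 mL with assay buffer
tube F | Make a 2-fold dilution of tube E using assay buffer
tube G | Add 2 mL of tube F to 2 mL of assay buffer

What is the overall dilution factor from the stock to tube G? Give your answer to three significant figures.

4.00 × 10^5

Step 1: 10 μL brought to 0.1 mL → factor 100/10 = 10
Step 2: 0.1 mL + 0.9 mL = 1 mL total → factor 1/0.1 = 10
Step 3: 200 μL brought to 1000 μL → factor 1000/200 = 5
Step 4: 1000 μL + 19 mL = 20000 μL total → factor 20000/1000 = 20
Step 5: 5 mL brought to 50 mL → factor 50/5 = 10
Step 6: 2-fold → factor 2
Step 7: 2 mL + 2 mL = 4 mL total → factor 4/2 = 2
Overall dilution factor = 10 × 10 × 5 × 20 × 10 × 2 × 2 = 4 × 10^5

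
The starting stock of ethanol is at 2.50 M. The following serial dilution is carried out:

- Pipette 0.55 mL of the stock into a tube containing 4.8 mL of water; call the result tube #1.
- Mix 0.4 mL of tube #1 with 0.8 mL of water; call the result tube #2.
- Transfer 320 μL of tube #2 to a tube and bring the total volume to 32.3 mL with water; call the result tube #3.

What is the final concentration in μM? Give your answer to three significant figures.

Step 1: 0.55 mL + 4.8 mL = 5.35 mL total → factor 5.35/0.55 = 9.7273
Step 2: 0.4 mL + 0.8 mL = 1.2 mL total → factor 1.2/0.4 = 3
Step 3: 320 μL brought to 32.3 mL → factor 32300/320 = 100.94
Overall dilution factor = 9.7273 × 3 × 100.94 = 2945.5
Final = 2.50 M / 2945.5 = 0.0008487 M = 849 μM

849 μM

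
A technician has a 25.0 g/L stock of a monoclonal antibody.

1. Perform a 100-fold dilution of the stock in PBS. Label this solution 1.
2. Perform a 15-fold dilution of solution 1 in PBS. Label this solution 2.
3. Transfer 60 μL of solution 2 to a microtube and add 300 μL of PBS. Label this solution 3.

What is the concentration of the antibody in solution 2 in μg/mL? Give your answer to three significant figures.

Step 1: 100-fold → factor 100
Step 2: 15-fold → factor 15
Dilution factor through solution 2 = 100 × 15 = 1500
[solution 2] = 25.0 g/L / 1500 = 0.01667 g/L = 16.7 μg/mL

16.7 μg/mL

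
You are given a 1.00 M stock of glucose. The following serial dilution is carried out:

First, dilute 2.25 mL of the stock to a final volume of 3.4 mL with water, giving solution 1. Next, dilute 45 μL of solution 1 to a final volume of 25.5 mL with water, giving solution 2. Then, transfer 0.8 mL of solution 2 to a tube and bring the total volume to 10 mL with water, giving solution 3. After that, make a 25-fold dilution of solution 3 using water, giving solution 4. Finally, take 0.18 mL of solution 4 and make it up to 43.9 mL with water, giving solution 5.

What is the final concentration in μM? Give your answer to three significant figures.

Step 1: 2.25 mL brought to 3.4 mL → factor 3.4/2.25 = 1.5111
Step 2: 45 μL brought to 25.5 mL → factor 25500/45 = 566.67
Step 3: 0.8 mL brought to 10 mL → factor 10/0.8 = 12.5
Step 4: 25-fold → factor 25
Step 5: 0.18 mL brought to 43.9 mL → factor 43.9/0.18 = 243.89
Overall dilution factor = 1.5111 × 566.67 × 12.5 × 25 × 243.89 = 6.5263 × 10^7
Final = 1.00 M / 6.5263 × 10^7 = 1.532 × 10^-8 M = 0.0153 μM

0.0153 μM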